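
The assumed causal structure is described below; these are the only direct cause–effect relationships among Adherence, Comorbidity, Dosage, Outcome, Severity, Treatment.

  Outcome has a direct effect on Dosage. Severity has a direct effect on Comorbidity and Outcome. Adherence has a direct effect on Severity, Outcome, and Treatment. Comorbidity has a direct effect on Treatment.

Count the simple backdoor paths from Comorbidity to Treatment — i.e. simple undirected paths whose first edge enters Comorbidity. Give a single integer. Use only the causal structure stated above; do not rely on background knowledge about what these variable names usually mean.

2

A backdoor path from Comorbidity to Treatment is any simple undirected path whose first edge points into Comorbidity (i.e. leaves Comorbidity via a parent).
Parents of Comorbidity: {Severity}.
Enumerating:
  P1: Comorbidity <- Severity <- Adherence -> Treatment
  P2: Comorbidity <- Severity -> Outcome <- Adherence -> Treatment
That exhausts the simple backdoor paths. Count: 2.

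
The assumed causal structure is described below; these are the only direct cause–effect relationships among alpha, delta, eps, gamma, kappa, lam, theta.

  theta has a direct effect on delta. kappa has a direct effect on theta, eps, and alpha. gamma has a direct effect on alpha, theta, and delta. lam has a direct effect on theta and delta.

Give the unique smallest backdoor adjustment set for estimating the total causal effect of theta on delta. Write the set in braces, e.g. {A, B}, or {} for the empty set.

Variables eligible for adjustment (non-descendants of theta, excluding theta and delta): {alpha, eps, gamma, kappa, lam}.
Backdoor paths from theta to delta:
  P1: theta <- lam -> delta
  P2: theta <- kappa -> alpha <- gamma -> delta
  P3: theta <- gamma -> delta
The empty set is not sufficient: P1 (theta <- lam -> delta) has no collider blocking it and no conditioned non-collider, so it is open.
Try {gamma, lam}:
  P1: blocked at fork node lam ∈ conditioning set.
  P2: blocked at collider alpha (neither it nor any descendant is in the conditioning set).
  P3: blocked at fork node gamma ∈ conditioning set.
{gamma, lam} contains no descendant of theta and blocks every backdoor path.
Every element of {gamma, lam} is needed (dropping gamma leaves P3 open; dropping lam leaves P1 open), so no proper subset is valid.
Among all size-2 subsets of the eligible variables, only {gamma, lam} blocks every backdoor path, so it is the unique smallest valid adjustment set.

{gamma, lam}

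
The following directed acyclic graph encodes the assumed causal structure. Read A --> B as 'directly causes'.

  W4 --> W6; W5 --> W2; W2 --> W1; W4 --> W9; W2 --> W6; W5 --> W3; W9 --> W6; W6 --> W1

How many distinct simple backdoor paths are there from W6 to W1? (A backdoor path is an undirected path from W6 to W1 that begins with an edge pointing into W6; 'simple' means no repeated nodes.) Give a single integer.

A backdoor path from W6 to W1 is any simple undirected path whose first edge points into W6 (i.e. leaves W6 via a parent).
Parents of W6: {W2, W4, W9}.
Enumerating:
  P1: W6 <- W2 -> W1
That exhausts the simple backdoor paths. Count: 1.

1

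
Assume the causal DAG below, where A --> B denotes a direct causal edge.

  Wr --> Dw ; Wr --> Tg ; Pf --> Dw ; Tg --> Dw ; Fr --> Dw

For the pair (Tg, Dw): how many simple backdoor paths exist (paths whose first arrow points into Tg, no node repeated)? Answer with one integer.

A backdoor path from Tg to Dw is any simple undirected path whose first edge points into Tg (i.e. leaves Tg via a parent).
Parents of Tg: {Wr}.
Enumerating:
  P1: Tg <- Wr -> Dw
That exhausts the simple backdoor paths. Count: 1.

1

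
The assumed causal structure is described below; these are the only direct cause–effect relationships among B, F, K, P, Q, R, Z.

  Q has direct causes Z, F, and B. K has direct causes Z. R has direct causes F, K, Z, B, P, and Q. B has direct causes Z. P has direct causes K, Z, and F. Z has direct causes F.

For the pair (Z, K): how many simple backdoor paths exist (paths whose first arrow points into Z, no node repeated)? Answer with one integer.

A backdoor path from Z to K is any simple undirected path whose first edge points into Z (i.e. leaves Z via a parent).
Parents of Z: {F}.
Enumerating:
  P1: Z <- F -> Q <- B -> R <- K
  P2: Z <- F -> Q <- B -> R <- P <- K
  P3: Z <- F -> Q -> R <- K
  P4: Z <- F -> Q -> R <- P <- K
  P5: Z <- F -> P <- K
  P6: Z <- F -> P -> R <- K
  P7: Z <- F -> R <- K
  P8: Z <- F -> R <- P <- K
That exhausts the simple backdoor paths. Count: 8.

8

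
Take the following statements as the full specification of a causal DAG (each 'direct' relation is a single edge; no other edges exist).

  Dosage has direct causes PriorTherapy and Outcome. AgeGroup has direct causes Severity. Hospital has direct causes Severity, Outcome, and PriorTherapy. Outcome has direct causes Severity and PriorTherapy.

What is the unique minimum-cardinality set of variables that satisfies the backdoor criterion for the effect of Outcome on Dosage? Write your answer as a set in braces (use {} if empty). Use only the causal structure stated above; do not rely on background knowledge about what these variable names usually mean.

Variables eligible for adjustment (non-descendants of Outcome, excluding Outcome and Dosage): {AgeGroup, PriorTherapy, Severity}.
Backdoor paths from Outcome to Dosage:
  P1: Outcome <- PriorTherapy -> Dosage
  P2: Outcome <- Severity -> Hospital <- PriorTherapy -> Dosage
The empty set is not sufficient: P1 (Outcome <- PriorTherapy -> Dosage) has no collider blocking it and no conditioned non-collider, so it is open.
Try {PriorTherapy}:
  P1: blocked at fork node PriorTherapy ∈ conditioning set.
  P2: blocked at collider Hospital (neither it nor any descendant is in the conditioning set).
{PriorTherapy} contains no descendant of Outcome and blocks every backdoor path.
No other singleton works — e.g. {Severity} leaves P1 open — so {PriorTherapy} is the unique smallest valid adjustment set.

{PriorTherapy}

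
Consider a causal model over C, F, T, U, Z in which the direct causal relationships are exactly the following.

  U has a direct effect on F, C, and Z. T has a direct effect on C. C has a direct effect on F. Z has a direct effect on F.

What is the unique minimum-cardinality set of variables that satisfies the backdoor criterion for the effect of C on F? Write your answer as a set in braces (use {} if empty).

Variables eligible for adjustment (non-descendants of C, excluding C and F): {T, U, Z}.
Backdoor paths from C to F:
  P1: C <- U -> Z -> F
  P2: C <- U -> F
The empty set is not sufficient: P1 (C <- U -> Z -> F) has no collider blocking it and no conditioned non-collider, so it is open.
Try {U}:
  P1: blocked at fork node U ∈ conditioning set.
  P2: blocked at fork node U ∈ conditioning set.
{U} contains no descendant of C and blocks every backdoor path.
No other singleton works — e.g. {T} leaves P1 open — so {U} is the unique smallest valid adjustment set.

{U}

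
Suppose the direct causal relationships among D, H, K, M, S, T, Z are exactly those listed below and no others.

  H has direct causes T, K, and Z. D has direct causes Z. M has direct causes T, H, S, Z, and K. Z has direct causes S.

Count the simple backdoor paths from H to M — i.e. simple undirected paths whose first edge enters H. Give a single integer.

4

A backdoor path from H to M is any simple undirected path whose first edge points into H (i.e. leaves H via a parent).
Parents of H: {K, T, Z}.
Enumerating:
  P1: H <- K -> M
  P2: H <- Z <- S -> M
  P3: H <- Z -> M
  P4: H <- T -> M
That exhausts the simple backdoor paths. Count: 4.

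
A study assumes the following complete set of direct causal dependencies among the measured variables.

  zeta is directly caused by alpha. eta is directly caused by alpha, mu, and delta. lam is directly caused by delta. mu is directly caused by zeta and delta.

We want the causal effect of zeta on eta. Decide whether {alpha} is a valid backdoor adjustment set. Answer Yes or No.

Backdoor paths from zeta to eta (paths whose first edge points into zeta):
  P1: zeta <- alpha -> eta
Condition 1 (no descendant of zeta in the set): holds — descendants of zeta are {eta, mu}; none are in {alpha}.
Condition 2 (every backdoor path blocked by {alpha}):
  P1: blocked at fork node alpha ∈ conditioning set.
{alpha} satisfies the backdoor criterion.

Yes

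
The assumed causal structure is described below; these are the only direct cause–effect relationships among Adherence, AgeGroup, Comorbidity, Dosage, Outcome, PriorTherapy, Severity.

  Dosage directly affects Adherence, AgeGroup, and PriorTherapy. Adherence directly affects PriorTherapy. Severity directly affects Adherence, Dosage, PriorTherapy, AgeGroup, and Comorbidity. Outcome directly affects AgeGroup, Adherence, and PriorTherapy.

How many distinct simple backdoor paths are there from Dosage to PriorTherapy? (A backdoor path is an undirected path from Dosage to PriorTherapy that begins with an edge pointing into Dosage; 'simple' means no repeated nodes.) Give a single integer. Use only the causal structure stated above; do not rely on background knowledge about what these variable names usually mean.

A backdoor path from Dosage to PriorTherapy is any simple undirected path whose first edge points into Dosage (i.e. leaves Dosage via a parent).
Parents of Dosage: {Severity}.
Enumerating:
  P1: Dosage <- Severity -> Adherence <- Outcome -> PriorTherapy
  P2: Dosage <- Severity -> Adherence -> PriorTherapy
  P3: Dosage <- Severity -> AgeGroup <- Outcome -> Adherence -> PriorTherapy
  P4: Dosage <- Severity -> AgeGroup <- Outcome -> PriorTherapy
  P5: Dosage <- Severity -> PriorTherapy
That exhausts the simple backdoor paths. Count: 5.

5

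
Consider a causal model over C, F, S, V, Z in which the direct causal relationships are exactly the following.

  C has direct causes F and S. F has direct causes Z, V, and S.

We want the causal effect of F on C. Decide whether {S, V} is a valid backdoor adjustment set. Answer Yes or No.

Backdoor paths from F to C (paths whose first edge points into F):
  P1: F <- S -> C
Condition 1 (no descendant of F in the set): holds — descendants of F are {C}; none are in {S, V}.
Condition 2 (every backdoor path blocked by {S, V}):
  P1: blocked at fork node S ∈ conditioning set.
{S, V} satisfies the backdoor criterion.

Yes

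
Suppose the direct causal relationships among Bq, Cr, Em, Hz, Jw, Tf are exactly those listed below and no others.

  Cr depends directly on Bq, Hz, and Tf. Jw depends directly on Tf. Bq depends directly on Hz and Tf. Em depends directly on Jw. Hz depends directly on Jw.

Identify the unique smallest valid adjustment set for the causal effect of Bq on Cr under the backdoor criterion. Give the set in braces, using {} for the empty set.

Variables eligible for adjustment (non-descendants of Bq, excluding Bq and Cr): {Em, Hz, Jw, Tf}.
Backdoor paths from Bq to Cr:
  P1: Bq <- Tf -> Jw -> Hz -> Cr
  P2: Bq <- Tf -> Cr
  P3: Bq <- Hz <- Jw <- Tf -> Cr
  P4: Bq <- Hz -> Cr
The empty set is not sufficient: P1 (Bq <- Tf -> Jw -> Hz -> Cr) has no collider blocking it and no conditioned non-collider, so it is open.
Try {Hz, Tf}:
  P1: blocked at fork node Tf ∈ conditioning set.
  P2: blocked at fork node Tf ∈ conditioning set.
  P3: blocked at chain node Hz ∈ conditioning set.
  P4: blocked at fork node Hz ∈ conditioning set.
{Hz, Tf} contains no descendant of Bq and blocks every backdoor path.
Every element of {Hz, Tf} is needed (dropping Hz leaves P4 open; dropping Tf leaves P2 open), so no proper subset is valid.
Among all size-2 subsets of the eligible variables, only {Hz, Tf} blocks every backdoor path, so it is the unique smallest valid adjustment set.

{Hz, Tf}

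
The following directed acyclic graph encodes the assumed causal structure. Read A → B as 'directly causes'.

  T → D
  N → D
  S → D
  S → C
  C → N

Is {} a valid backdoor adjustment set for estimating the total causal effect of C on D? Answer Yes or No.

No

Backdoor paths from C to D (paths whose first edge points into C):
  P1: C <- S -> D
Condition 1 (no descendant of C in the set): holds — descendants of C are {D, N}; none are in {}.
Condition 2 (every backdoor path blocked by {}):
  P1: open — no interior node is in the conditioning set.
{} does not satisfy the backdoor criterion.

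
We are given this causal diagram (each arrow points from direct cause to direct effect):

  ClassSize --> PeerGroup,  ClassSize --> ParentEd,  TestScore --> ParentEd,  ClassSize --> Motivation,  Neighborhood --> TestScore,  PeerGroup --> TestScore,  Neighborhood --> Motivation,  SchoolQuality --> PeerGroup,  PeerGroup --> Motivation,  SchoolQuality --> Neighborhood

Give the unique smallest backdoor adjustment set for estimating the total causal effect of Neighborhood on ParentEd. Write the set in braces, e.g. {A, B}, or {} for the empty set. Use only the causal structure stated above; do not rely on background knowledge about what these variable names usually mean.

{SchoolQuality}

Variables eligible for adjustment (non-descendants of Neighborhood, excluding Neighborhood and ParentEd): {ClassSize, PeerGroup, SchoolQuality}.
Backdoor paths from Neighborhood to ParentEd:
  P1: Neighborhood <- SchoolQuality -> PeerGroup <- ClassSize -> ParentEd
  P2: Neighborhood <- SchoolQuality -> PeerGroup -> TestScore -> ParentEd
  P3: Neighborhood <- SchoolQuality -> PeerGroup -> Motivation <- ClassSize -> ParentEd
The empty set is not sufficient: P2 (Neighborhood <- SchoolQuality -> PeerGroup -> TestScore -> ParentEd) has no collider blocking it and no conditioned non-collider, so it is open.
Try {SchoolQuality}:
  P1: blocked at fork node SchoolQuality ∈ conditioning set.
  P2: blocked at fork node SchoolQuality ∈ conditioning set.
  P3: blocked at fork node SchoolQuality ∈ conditioning set.
{SchoolQuality} contains no descendant of Neighborhood and blocks every backdoor path.
No other singleton works — e.g. {ClassSize} leaves P2 open — so {SchoolQuality} is the unique smallest valid adjustment set.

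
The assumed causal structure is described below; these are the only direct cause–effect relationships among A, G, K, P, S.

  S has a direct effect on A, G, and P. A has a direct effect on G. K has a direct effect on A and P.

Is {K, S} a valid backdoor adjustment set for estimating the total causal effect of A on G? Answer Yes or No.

Yes

Backdoor paths from A to G (paths whose first edge points into A):
  P1: A <- K -> P <- S -> G
  P2: A <- S -> G
Condition 1 (no descendant of A in the set): holds — descendants of A are {G}; none are in {K, S}.
Condition 2 (every backdoor path blocked by {K, S}):
  P1: blocked at fork node K ∈ conditioning set.
  P2: blocked at fork node S ∈ conditioning set.
{K, S} satisfies the backdoor criterion.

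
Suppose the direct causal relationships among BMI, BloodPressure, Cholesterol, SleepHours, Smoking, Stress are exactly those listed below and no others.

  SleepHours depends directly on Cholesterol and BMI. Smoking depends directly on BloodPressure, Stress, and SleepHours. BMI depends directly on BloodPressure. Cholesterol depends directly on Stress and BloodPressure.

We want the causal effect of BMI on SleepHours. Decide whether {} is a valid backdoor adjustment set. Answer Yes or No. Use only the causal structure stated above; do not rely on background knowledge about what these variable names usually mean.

No

Backdoor paths from BMI to SleepHours (paths whose first edge points into BMI):
  P1: BMI <- BloodPressure -> Cholesterol <- Stress -> Smoking <- SleepHours
  P2: BMI <- BloodPressure -> Cholesterol -> SleepHours
  P3: BMI <- BloodPressure -> Smoking <- Stress -> Cholesterol -> SleepHours
  P4: BMI <- BloodPressure -> Smoking <- SleepHours
Condition 1 (no descendant of BMI in the set): holds — descendants of BMI are {SleepHours, Smoking}; none are in {}.
Condition 2 (every backdoor path blocked by {}):
  P1: blocked at collider Cholesterol (neither it nor any descendant is in the conditioning set).
  P2: open — no interior node is in the conditioning set.
  P3: blocked at collider Smoking (neither it nor any descendant is in the conditioning set).
  P4: blocked at collider Smoking (neither it nor any descendant is in the conditioning set).
{} does not satisfy the backdoor criterion.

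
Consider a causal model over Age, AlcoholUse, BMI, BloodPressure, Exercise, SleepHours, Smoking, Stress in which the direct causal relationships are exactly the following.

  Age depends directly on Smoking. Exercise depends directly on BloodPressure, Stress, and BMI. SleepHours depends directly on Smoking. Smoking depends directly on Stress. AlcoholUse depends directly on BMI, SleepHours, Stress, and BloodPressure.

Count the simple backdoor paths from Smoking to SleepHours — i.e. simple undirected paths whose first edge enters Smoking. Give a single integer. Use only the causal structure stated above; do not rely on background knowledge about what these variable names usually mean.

3

A backdoor path from Smoking to SleepHours is any simple undirected path whose first edge points into Smoking (i.e. leaves Smoking via a parent).
Parents of Smoking: {Stress}.
Enumerating:
  P1: Smoking <- Stress -> Exercise <- BMI -> AlcoholUse <- SleepHours
  P2: Smoking <- Stress -> Exercise <- BloodPressure -> AlcoholUse <- SleepHours
  P3: Smoking <- Stress -> AlcoholUse <- SleepHours
That exhausts the simple backdoor paths. Count: 3.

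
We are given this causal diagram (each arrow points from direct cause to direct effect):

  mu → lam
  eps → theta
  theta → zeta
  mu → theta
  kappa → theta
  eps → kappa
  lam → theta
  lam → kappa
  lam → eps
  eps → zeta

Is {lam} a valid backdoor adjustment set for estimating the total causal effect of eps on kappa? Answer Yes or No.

Backdoor paths from eps to kappa (paths whose first edge points into eps):
  P1: eps <- lam <- mu -> theta <- kappa
  P2: eps <- lam -> kappa
  P3: eps <- lam -> theta <- kappa
Condition 1 (no descendant of eps in the set): holds — descendants of eps are {kappa, theta, zeta}; none are in {lam}.
Condition 2 (every backdoor path blocked by {lam}):
  P1: blocked at chain node lam ∈ conditioning set.
  P2: blocked at fork node lam ∈ conditioning set.
  P3: blocked at fork node lam ∈ conditioning set.
{lam} satisfies the backdoor criterion.

Yes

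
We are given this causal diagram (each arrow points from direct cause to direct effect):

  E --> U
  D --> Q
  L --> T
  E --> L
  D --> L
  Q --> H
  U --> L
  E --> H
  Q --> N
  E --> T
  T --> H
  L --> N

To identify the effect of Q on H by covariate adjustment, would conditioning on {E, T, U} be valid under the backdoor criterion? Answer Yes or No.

Yes

Backdoor paths from Q to H (paths whose first edge points into Q):
  P1: Q <- D -> L <- E -> T -> H
  P2: Q <- D -> L <- E -> H
  P3: Q <- D -> L <- U <- E -> T -> H
  P4: Q <- D -> L <- U <- E -> H
  P5: Q <- D -> L -> T <- E -> H
  P6: Q <- D -> L -> T -> H
Condition 1 (no descendant of Q in the set): holds — descendants of Q are {H, N}; none are in {E, T, U}.
Condition 2 (every backdoor path blocked by {E, T, U}):
  P1: blocked at fork node E ∈ conditioning set.
  P2: blocked at fork node E ∈ conditioning set.
  P3: blocked at chain node U ∈ conditioning set.
  P4: blocked at chain node U ∈ conditioning set.
  P5: blocked at fork node E ∈ conditioning set.
  P6: blocked at chain node T ∈ conditioning set.
{E, T, U} satisfies the backdoor criterion.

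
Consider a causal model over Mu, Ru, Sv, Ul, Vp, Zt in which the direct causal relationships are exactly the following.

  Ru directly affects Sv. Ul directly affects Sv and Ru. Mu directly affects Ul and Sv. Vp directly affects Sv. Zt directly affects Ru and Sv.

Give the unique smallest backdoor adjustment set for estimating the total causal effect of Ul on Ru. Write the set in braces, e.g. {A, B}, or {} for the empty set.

{}

Variables eligible for adjustment (non-descendants of Ul, excluding Ul and Ru): {Mu, Vp, Zt}.
Backdoor paths from Ul to Ru:
  P1: Ul <- Mu -> Sv <- Zt -> Ru
  P2: Ul <- Mu -> Sv <- Ru
Each backdoor path contains an unconditioned collider, so every path is already blocked with the empty conditioning set:
  P1: blocked at collider Sv (neither it nor any descendant is in the conditioning set).
  P2: blocked at collider Sv (neither it nor any descendant is in the conditioning set).
The empty set is therefore the unique smallest valid set.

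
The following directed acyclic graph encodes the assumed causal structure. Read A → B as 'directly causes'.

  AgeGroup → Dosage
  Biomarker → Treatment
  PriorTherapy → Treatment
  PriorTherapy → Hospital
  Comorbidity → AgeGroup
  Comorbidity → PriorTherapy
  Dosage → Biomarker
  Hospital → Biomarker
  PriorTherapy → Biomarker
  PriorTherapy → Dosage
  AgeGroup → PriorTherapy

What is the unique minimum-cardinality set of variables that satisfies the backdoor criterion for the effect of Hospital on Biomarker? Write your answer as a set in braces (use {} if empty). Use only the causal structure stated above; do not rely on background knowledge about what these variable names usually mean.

{PriorTherapy}

Variables eligible for adjustment (non-descendants of Hospital, excluding Hospital and Biomarker): {AgeGroup, Comorbidity, Dosage, PriorTherapy}.
Backdoor paths from Hospital to Biomarker:
  P1: Hospital <- PriorTherapy <- Comorbidity -> AgeGroup -> Dosage -> Biomarker
  P2: Hospital <- PriorTherapy <- AgeGroup -> Dosage -> Biomarker
  P3: Hospital <- PriorTherapy -> Dosage -> Biomarker
  P4: Hospital <- PriorTherapy -> Biomarker
  P5: Hospital <- PriorTherapy -> Treatment <- Biomarker
The empty set is not sufficient: P1 (Hospital <- PriorTherapy <- Comorbidity -> AgeGroup -> Dosage -> Biomarker) has no collider blocking it and no conditioned non-collider, so it is open.
Try {PriorTherapy}:
  P1: blocked at chain node PriorTherapy ∈ conditioning set.
  P2: blocked at chain node PriorTherapy ∈ conditioning set.
  P3: blocked at fork node PriorTherapy ∈ conditioning set.
  P4: blocked at fork node PriorTherapy ∈ conditioning set.
  P5: blocked at fork node PriorTherapy ∈ conditioning set.
{PriorTherapy} contains no descendant of Hospital and blocks every backdoor path.
No other singleton works — e.g. {Comorbidity} leaves P2 open — so {PriorTherapy} is the unique smallest valid adjustment set.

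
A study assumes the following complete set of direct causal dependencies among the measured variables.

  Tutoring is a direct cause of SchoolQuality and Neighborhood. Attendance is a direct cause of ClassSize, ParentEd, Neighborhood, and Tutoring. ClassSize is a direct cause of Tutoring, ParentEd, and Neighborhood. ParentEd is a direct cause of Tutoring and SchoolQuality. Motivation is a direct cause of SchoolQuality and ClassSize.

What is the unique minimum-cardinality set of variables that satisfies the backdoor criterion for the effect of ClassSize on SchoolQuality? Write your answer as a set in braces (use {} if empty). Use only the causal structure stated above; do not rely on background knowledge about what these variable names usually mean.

{Attendance, Motivation}

Variables eligible for adjustment (non-descendants of ClassSize, excluding ClassSize and SchoolQuality): {Attendance, Motivation}.
Backdoor paths from ClassSize to SchoolQuality:
  P1: ClassSize <- Motivation -> SchoolQuality
  P2: ClassSize <- Attendance -> ParentEd -> Tutoring -> SchoolQuality
  P3: ClassSize <- Attendance -> ParentEd -> SchoolQuality
  P4: ClassSize <- Attendance -> Tutoring <- ParentEd -> SchoolQuality
  P5: ClassSize <- Attendance -> Tutoring -> SchoolQuality
  P6: ClassSize <- Attendance -> Neighborhood <- Tutoring <- ParentEd -> SchoolQuality
  P7: ClassSize <- Attendance -> Neighborhood <- Tutoring -> SchoolQuality
The empty set is not sufficient: P1 (ClassSize <- Motivation -> SchoolQuality) has no collider blocking it and no conditioned non-collider, so it is open.
Try {Attendance, Motivation}:
  P1: blocked at fork node Motivation ∈ conditioning set.
  P2: blocked at fork node Attendance ∈ conditioning set.
  P3: blocked at fork node Attendance ∈ conditioning set.
  P4: blocked at fork node Attendance ∈ conditioning set.
  P5: blocked at fork node Attendance ∈ conditioning set.
  P6: blocked at fork node Attendance ∈ conditioning set.
  P7: blocked at fork node Attendance ∈ conditioning set.
{Attendance, Motivation} contains no descendant of ClassSize and blocks every backdoor path.
Every element of {Attendance, Motivation} is needed (dropping Attendance leaves P2 open; dropping Motivation leaves P1 open), so no proper subset is valid.
Among all size-2 subsets of the eligible variables, only {Attendance, Motivation} blocks every backdoor path, so it is the unique smallest valid adjustment set.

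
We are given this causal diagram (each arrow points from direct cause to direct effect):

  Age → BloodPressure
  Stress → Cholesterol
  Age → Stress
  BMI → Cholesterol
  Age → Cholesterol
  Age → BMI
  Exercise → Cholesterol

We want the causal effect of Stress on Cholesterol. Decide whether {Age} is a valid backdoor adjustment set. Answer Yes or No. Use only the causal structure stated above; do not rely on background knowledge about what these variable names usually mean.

Yes

Backdoor paths from Stress to Cholesterol (paths whose first edge points into Stress):
  P1: Stress <- Age -> BMI -> Cholesterol
  P2: Stress <- Age -> Cholesterol
Condition 1 (no descendant of Stress in the set): holds — descendants of Stress are {Cholesterol}; none are in {Age}.
Condition 2 (every backdoor path blocked by {Age}):
  P1: blocked at fork node Age ∈ conditioning set.
  P2: blocked at fork node Age ∈ conditioning set.
{Age} satisfies the backdoor criterion.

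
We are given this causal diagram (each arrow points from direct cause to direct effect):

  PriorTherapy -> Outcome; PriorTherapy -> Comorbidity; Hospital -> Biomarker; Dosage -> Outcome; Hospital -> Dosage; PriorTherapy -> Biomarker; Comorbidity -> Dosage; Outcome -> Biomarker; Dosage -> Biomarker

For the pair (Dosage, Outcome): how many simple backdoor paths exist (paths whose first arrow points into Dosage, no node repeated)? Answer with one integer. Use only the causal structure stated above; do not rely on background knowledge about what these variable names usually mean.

4

A backdoor path from Dosage to Outcome is any simple undirected path whose first edge points into Dosage (i.e. leaves Dosage via a parent).
Parents of Dosage: {Comorbidity, Hospital}.
Enumerating:
  P1: Dosage <- Comorbidity <- PriorTherapy -> Outcome
  P2: Dosage <- Comorbidity <- PriorTherapy -> Biomarker <- Outcome
  P3: Dosage <- Hospital -> Biomarker <- PriorTherapy -> Outcome
  P4: Dosage <- Hospital -> Biomarker <- Outcome
That exhausts the simple backdoor paths. Count: 4.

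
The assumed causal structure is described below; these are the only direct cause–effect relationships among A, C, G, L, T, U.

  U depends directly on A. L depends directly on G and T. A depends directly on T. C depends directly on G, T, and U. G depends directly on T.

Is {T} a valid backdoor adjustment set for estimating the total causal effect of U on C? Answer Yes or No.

Backdoor paths from U to C (paths whose first edge points into U):
  P1: U <- A <- T -> G -> C
  P2: U <- A <- T -> C
  P3: U <- A <- T -> L <- G -> C
Condition 1 (no descendant of U in the set): holds — descendants of U are {C}; none are in {T}.
Condition 2 (every backdoor path blocked by {T}):
  P1: blocked at fork node T ∈ conditioning set.
  P2: blocked at fork node T ∈ conditioning set.
  P3: blocked at fork node T ∈ conditioning set.
{T} satisfies the backdoor criterion.

Yes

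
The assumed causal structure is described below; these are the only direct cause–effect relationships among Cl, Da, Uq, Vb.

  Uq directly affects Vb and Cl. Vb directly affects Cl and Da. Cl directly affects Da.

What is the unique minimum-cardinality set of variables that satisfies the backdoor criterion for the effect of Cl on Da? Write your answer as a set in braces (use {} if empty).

{Vb}

Variables eligible for adjustment (non-descendants of Cl, excluding Cl and Da): {Uq, Vb}.
Backdoor paths from Cl to Da:
  P1: Cl <- Uq -> Vb -> Da
  P2: Cl <- Vb -> Da
The empty set is not sufficient: P1 (Cl <- Uq -> Vb -> Da) has no collider blocking it and no conditioned non-collider, so it is open.
Try {Vb}:
  P1: blocked at chain node Vb ∈ conditioning set.
  P2: blocked at fork node Vb ∈ conditioning set.
{Vb} contains no descendant of Cl and blocks every backdoor path.
No other singleton works — e.g. {Uq} leaves P2 open — so {Vb} is the unique smallest valid adjustment set.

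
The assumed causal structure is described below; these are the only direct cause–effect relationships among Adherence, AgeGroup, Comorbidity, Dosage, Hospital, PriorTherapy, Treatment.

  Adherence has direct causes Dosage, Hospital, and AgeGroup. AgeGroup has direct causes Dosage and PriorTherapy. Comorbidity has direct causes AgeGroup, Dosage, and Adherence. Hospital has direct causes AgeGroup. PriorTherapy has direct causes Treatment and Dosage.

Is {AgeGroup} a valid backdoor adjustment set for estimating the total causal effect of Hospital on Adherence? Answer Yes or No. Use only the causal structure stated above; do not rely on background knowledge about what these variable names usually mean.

Backdoor paths from Hospital to Adherence (paths whose first edge points into Hospital):
  P1: Hospital <- AgeGroup <- Dosage -> Adherence
  P2: Hospital <- AgeGroup <- Dosage -> Comorbidity <- Adherence
  P3: Hospital <- AgeGroup <- PriorTherapy <- Dosage -> Adherence
  P4: Hospital <- AgeGroup <- PriorTherapy <- Dosage -> Comorbidity <- Adherence
  P5: Hospital <- AgeGroup -> Adherence
  P6: Hospital <- AgeGroup -> Comorbidity <- Dosage -> Adherence
  P7: Hospital <- AgeGroup -> Comorbidity <- Adherence
Condition 1 (no descendant of Hospital in the set): holds — descendants of Hospital are {Adherence, Comorbidity}; none are in {AgeGroup}.
Condition 2 (every backdoor path blocked by {AgeGroup}):
  P1: blocked at chain node AgeGroup ∈ conditioning set.
  P2: blocked at chain node AgeGroup ∈ conditioning set.
  P3: blocked at chain node AgeGroup ∈ conditioning set.
  P4: blocked at chain node AgeGroup ∈ conditioning set.
  P5: blocked at fork node AgeGroup ∈ conditioning set.
  P6: blocked at fork node AgeGroup ∈ conditioning set.
  P7: blocked at fork node AgeGroup ∈ conditioning set.
{AgeGroup} satisfies the backdoor criterion.

Yes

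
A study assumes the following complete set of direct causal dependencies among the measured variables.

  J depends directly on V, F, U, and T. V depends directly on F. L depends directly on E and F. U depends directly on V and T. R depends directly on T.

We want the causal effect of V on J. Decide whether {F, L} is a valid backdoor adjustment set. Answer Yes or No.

Backdoor paths from V to J (paths whose first edge points into V):
  P1: V <- F -> J
Condition 1 (no descendant of V in the set): holds — descendants of V are {J, U}; none are in {F, L}.
Condition 2 (every backdoor path blocked by {F, L}):
  P1: blocked at fork node F ∈ conditioning set.
{F, L} satisfies the backdoor criterion.

Yes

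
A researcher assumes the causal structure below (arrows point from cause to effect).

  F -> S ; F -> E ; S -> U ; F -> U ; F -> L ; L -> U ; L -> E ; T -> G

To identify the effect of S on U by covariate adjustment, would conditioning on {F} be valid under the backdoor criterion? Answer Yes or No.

Backdoor paths from S to U (paths whose first edge points into S):
  P1: S <- F -> L -> U
  P2: S <- F -> E <- L -> U
  P3: S <- F -> U
Condition 1 (no descendant of S in the set): holds — descendants of S are {U}; none are in {F}.
Condition 2 (every backdoor path blocked by {F}):
  P1: blocked at fork node F ∈ conditioning set.
  P2: blocked at fork node F ∈ conditioning set.
  P3: blocked at fork node F ∈ conditioning set.
{F} satisfies the backdoor criterion.

Yes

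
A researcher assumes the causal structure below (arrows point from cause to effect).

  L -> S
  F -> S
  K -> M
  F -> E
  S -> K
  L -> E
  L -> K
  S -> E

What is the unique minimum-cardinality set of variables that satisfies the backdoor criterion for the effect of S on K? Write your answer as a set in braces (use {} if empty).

Variables eligible for adjustment (non-descendants of S, excluding S and K): {F, L}.
Backdoor paths from S to K:
  P1: S <- F -> E <- L -> K
  P2: S <- L -> K
The empty set is not sufficient: P2 (S <- L -> K) has no collider blocking it and no conditioned non-collider, so it is open.
Try {L}:
  P1: blocked at collider E (neither it nor any descendant is in the conditioning set).
  P2: blocked at fork node L ∈ conditioning set.
{L} contains no descendant of S and blocks every backdoor path.
No other singleton works — e.g. {F} leaves P2 open — so {L} is the unique smallest valid adjustment set.

{L}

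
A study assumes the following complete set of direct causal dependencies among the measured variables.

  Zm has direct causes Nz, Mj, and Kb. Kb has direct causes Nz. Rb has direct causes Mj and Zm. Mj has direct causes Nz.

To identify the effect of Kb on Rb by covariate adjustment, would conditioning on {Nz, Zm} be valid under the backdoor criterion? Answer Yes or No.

Backdoor paths from Kb to Rb (paths whose first edge points into Kb):
  P1: Kb <- Nz -> Mj -> Zm -> Rb
  P2: Kb <- Nz -> Mj -> Rb
  P3: Kb <- Nz -> Zm <- Mj -> Rb
  P4: Kb <- Nz -> Zm -> Rb
Condition 1 (no descendant of Kb in the set): FAILS — Zm is a descendant of Kb.
Condition 2 (every backdoor path blocked by {Nz, Zm}):
  P1: blocked at fork node Nz ∈ conditioning set.
  P2: blocked at fork node Nz ∈ conditioning set.
  P3: blocked at fork node Nz ∈ conditioning set.
  P4: blocked at fork node Nz ∈ conditioning set.
{Nz, Zm} does not satisfy the backdoor criterion.

No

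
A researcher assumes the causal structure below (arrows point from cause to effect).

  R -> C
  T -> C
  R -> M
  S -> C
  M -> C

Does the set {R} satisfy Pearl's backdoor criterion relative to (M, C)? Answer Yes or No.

Backdoor paths from M to C (paths whose first edge points into M):
  P1: M <- R -> C
Condition 1 (no descendant of M in the set): holds — descendants of M are {C}; none are in {R}.
Condition 2 (every backdoor path blocked by {R}):
  P1: blocked at fork node R ∈ conditioning set.
{R} satisfies the backdoor criterion.

Yes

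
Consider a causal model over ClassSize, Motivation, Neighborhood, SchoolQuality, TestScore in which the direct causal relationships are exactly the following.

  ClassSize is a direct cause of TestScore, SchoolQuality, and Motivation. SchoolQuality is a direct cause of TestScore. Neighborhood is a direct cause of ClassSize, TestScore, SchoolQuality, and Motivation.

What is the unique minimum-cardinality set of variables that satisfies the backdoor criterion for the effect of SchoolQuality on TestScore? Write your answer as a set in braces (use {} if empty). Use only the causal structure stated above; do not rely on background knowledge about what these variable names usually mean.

Variables eligible for adjustment (non-descendants of SchoolQuality, excluding SchoolQuality and TestScore): {ClassSize, Motivation, Neighborhood}.
Backdoor paths from SchoolQuality to TestScore:
  P1: SchoolQuality <- Neighborhood -> ClassSize -> TestScore
  P2: SchoolQuality <- Neighborhood -> Motivation <- ClassSize -> TestScore
  P3: SchoolQuality <- Neighborhood -> TestScore
  P4: SchoolQuality <- ClassSize <- Neighborhood -> TestScore
  P5: SchoolQuality <- ClassSize -> Motivation <- Neighborhood -> TestScore
  P6: SchoolQuality <- ClassSize -> TestScore
The empty set is not sufficient: P1 (SchoolQuality <- Neighborhood -> ClassSize -> TestScore) has no collider blocking it and no conditioned non-collider, so it is open.
Try {ClassSize, Neighborhood}:
  P1: blocked at fork node Neighborhood ∈ conditioning set.
  P2: blocked at fork node Neighborhood ∈ conditioning set.
  P3: blocked at fork node Neighborhood ∈ conditioning set.
  P4: blocked at chain node ClassSize ∈ conditioning set.
  P5: blocked at fork node ClassSize ∈ conditioning set.
  P6: blocked at fork node ClassSize ∈ conditioning set.
{ClassSize, Neighborhood} contains no descendant of SchoolQuality and blocks every backdoor path.
Every element of {ClassSize, Neighborhood} is needed (dropping ClassSize leaves P6 open; dropping Neighborhood leaves P3 open), so no proper subset is valid.
Among all size-2 subsets of the eligible variables, only {ClassSize, Neighborhood} blocks every backdoor path, so it is the unique smallest valid adjustment set.

{ClassSize, Neighborhood}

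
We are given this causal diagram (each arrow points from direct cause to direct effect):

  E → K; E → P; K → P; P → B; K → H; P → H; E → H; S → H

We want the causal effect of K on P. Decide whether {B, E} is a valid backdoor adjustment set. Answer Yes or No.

Backdoor paths from K to P (paths whose first edge points into K):
  P1: K <- E -> P
  P2: K <- E -> H <- P
Condition 1 (no descendant of K in the set): FAILS — B is a descendant of K.
Condition 2 (every backdoor path blocked by {B, E}):
  P1: blocked at fork node E ∈ conditioning set.
  P2: blocked at fork node E ∈ conditioning set.
{B, E} does not satisfy the backdoor criterion.

No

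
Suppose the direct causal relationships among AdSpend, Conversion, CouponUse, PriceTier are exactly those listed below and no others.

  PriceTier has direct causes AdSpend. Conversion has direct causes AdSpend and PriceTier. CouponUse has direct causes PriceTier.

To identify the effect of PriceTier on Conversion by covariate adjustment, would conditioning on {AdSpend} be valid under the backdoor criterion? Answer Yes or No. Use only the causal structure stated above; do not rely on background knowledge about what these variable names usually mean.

Backdoor paths from PriceTier to Conversion (paths whose first edge points into PriceTier):
  P1: PriceTier <- AdSpend -> Conversion
Condition 1 (no descendant of PriceTier in the set): holds — descendants of PriceTier are {Conversion, CouponUse}; none are in {AdSpend}.
Condition 2 (every backdoor path blocked by {AdSpend}):
  P1: blocked at fork node AdSpend ∈ conditioning set.
{AdSpend} satisfies the backdoor criterion.

Yes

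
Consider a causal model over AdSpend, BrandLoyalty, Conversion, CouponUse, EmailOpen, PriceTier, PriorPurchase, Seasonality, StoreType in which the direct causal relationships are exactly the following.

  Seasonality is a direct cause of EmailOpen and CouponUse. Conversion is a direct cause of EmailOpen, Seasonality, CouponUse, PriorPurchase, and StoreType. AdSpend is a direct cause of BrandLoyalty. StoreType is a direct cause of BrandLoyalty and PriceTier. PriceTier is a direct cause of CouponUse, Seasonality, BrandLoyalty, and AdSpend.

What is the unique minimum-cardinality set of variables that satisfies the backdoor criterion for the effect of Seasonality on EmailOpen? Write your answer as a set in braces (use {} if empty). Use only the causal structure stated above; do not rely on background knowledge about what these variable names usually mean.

Variables eligible for adjustment (non-descendants of Seasonality, excluding Seasonality and EmailOpen): {AdSpend, BrandLoyalty, Conversion, PriceTier, PriorPurchase, StoreType}.
Backdoor paths from Seasonality to EmailOpen:
  P1: Seasonality <- Conversion -> EmailOpen
  P2: Seasonality <- PriceTier <- StoreType <- Conversion -> EmailOpen
  P3: Seasonality <- PriceTier -> AdSpend -> BrandLoyalty <- StoreType <- Conversion -> EmailOpen
  P4: Seasonality <- PriceTier -> BrandLoyalty <- StoreType <- Conversion -> EmailOpen
  P5: Seasonality <- PriceTier -> CouponUse <- Conversion -> EmailOpen
The empty set is not sufficient: P1 (Seasonality <- Conversion -> EmailOpen) has no collider blocking it and no conditioned non-collider, so it is open.
Try {Conversion}:
  P1: blocked at fork node Conversion ∈ conditioning set.
  P2: blocked at fork node Conversion ∈ conditioning set.
  P3: blocked at collider BrandLoyalty (neither it nor any descendant is in the conditioning set).
  P4: blocked at collider BrandLoyalty (neither it nor any descendant is in the conditioning set).
  P5: blocked at collider CouponUse (neither it nor any descendant is in the conditioning set).
{Conversion} contains no descendant of Seasonality and blocks every backdoor path.
No other singleton works — e.g. {PriorPurchase} leaves P1 open — so {Conversion} is the unique smallest valid adjustment set.

{Conversion}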